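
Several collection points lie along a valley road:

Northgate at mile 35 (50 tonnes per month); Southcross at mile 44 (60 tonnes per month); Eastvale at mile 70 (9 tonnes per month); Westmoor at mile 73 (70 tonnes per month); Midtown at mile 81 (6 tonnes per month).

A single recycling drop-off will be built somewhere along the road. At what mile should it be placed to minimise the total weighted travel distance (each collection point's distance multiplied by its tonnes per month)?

For a sum of weighted absolute distances on a line, the optimum is the weighted median (not the mean). Total weight W = 195; half-weight = 97.5.
Sort by position and accumulate weight:
  mile 35 (Northgate, w=50) → cum 50
  mile 44 (Southcross, w=60) → cum 110  ≥ 97.5 → median here
  mile 70 (Eastvale, w=9) → cum 119
  mile 73 (Westmoor, w=70) → cum 189
  mile 81 (Midtown, w=6) → cum 195
Optimal location: mile 44.

x = 44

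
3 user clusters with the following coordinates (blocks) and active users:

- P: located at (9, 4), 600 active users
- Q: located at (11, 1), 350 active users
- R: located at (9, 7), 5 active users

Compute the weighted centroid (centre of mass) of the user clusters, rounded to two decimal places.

The minimiser of Σwᵢ‖p−pᵢ‖² is the weighted centroid p* = (Σwᵢpᵢ)/(Σwᵢ).
Σwᵢ = 955.
Σwᵢxᵢ = 600·9 + 350·11 + 5·9 = 9295.
Σwᵢyᵢ = 600·4 + 350·1 + 5·7 = 2785.
x* = 9295/955 = 9.73, y* = 2785/955 = 2.92.

(9.73, 2.92)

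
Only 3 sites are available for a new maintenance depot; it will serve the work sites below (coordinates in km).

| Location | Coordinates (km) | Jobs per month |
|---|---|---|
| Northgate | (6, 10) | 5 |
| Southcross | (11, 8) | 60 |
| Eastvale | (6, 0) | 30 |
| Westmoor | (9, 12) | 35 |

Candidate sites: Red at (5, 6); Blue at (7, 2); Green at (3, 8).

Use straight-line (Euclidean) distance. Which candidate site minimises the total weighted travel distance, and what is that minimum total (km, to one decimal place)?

Total weighted distance at each candidate:
  Red (5, 6): total = 835.0
  Blue (7, 2): total = 897.0
  Green (3, 8): total = 1006.7
Minimum is at Red with total 835.0 km.

Red, total 835.0 km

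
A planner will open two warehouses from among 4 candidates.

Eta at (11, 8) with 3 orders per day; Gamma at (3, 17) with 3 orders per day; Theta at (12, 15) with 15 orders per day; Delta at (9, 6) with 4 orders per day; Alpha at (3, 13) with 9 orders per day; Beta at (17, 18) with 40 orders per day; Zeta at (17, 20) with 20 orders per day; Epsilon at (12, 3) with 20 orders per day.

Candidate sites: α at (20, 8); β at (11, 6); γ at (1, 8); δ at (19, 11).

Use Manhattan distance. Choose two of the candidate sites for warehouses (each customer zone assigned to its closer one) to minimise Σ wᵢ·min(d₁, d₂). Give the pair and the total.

{β, δ}, total 1016

Evaluate every pair (each demand assigned to the nearer of the two):
  {β, δ}: total = 1016
  {γ, δ}: total = 1211
  {α, β}: total = 1256
  {α, δ}: total = 1312
  {β, γ}: total = 1460
  {α, γ}: total = 1468
Best pair: {β, δ} with total 1016.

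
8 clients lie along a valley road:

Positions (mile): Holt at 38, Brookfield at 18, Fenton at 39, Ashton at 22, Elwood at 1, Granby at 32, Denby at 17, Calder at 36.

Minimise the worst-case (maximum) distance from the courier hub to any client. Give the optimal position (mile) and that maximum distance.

The 1-center on a line is the midpoint of the two extreme points: leftmost at 1, rightmost at 39.
Optimal location = (1 + 39)/2 = 20; maximum distance = (39 − 1)/2 = 19.

location 20, max distance 19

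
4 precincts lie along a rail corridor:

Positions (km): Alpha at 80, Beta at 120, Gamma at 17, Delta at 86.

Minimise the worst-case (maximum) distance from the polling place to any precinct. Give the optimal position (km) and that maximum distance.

location 68.5, max distance 51.5

The 1-center on a line is the midpoint of the two extreme points: leftmost at 17, rightmost at 120.
Optimal location = (17 + 120)/2 = 68.5; maximum distance = (120 − 17)/2 = 51.5.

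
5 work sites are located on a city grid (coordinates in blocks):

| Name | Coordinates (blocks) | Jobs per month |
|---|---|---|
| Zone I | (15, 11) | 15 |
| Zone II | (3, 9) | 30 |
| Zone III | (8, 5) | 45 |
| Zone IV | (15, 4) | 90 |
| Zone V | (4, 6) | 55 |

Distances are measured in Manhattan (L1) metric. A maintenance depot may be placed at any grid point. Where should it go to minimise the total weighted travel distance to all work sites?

(8, 5)

Manhattan distance separates: Σwᵢ(|x−xᵢ|+|y−yᵢ|) = Σwᵢ|x−xᵢ| + Σwᵢ|y−yᵢ|, so x and y are optimised independently as 1-D weighted medians.
Total weight W = 235; half = 117.5.
x-coordinate, sorted with cumulative weight:
  x=3 (Zone II, w=30) cum 30
  x=4 (Zone V, w=55) cum 85
  x=8 (Zone III, w=45) cum 130  ← median
  x=15 (Zone I, w=15) cum 145
  x=15 (Zone IV, w=90) cum 235
⇒ x* = 8
y-coordinate, sorted with cumulative weight:
  y=4 (Zone IV, w=90) cum 90
  y=5 (Zone III, w=45) cum 135  ← median
  y=6 (Zone V, w=55) cum 190
  y=9 (Zone II, w=30) cum 220
  y=11 (Zone I, w=15) cum 235
⇒ y* = 5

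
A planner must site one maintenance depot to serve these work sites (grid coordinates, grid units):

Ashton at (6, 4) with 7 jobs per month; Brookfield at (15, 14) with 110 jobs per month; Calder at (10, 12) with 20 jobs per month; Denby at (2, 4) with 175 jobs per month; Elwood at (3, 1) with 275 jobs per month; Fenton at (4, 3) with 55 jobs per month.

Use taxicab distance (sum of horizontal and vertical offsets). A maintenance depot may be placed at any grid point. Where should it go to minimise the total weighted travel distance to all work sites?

(3, 3)

Manhattan distance separates: Σwᵢ(|x−xᵢ|+|y−yᵢ|) = Σwᵢ|x−xᵢ| + Σwᵢ|y−yᵢ|, so x and y are optimised independently as 1-D weighted medians.
Total weight W = 642; half = 321.
x-coordinate, sorted with cumulative weight:
  x=2 (Denby, w=175) cum 175
  x=3 (Elwood, w=275) cum 450  ← median
  x=4 (Fenton, w=55) cum 505
  x=6 (Ashton, w=7) cum 512
  x=10 (Calder, w=20) cum 532
  x=15 (Brookfield, w=110) cum 642
⇒ x* = 3
y-coordinate, sorted with cumulative weight:
  y=1 (Elwood, w=275) cum 275
  y=3 (Fenton, w=55) cum 330  ← median
  y=4 (Ashton, w=7) cum 337
  y=4 (Denby, w=175) cum 512
  y=12 (Calder, w=20) cum 532
  y=14 (Brookfield, w=110) cum 642
⇒ y* = 3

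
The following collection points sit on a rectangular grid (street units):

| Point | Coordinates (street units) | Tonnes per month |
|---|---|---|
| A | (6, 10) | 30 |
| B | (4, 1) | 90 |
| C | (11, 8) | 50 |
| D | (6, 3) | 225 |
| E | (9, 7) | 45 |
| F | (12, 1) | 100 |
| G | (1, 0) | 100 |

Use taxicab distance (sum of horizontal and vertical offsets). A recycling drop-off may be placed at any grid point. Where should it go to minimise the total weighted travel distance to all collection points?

(6, 3)

Manhattan distance separates: Σwᵢ(|x−xᵢ|+|y−yᵢ|) = Σwᵢ|x−xᵢ| + Σwᵢ|y−yᵢ|, so x and y are optimised independently as 1-D weighted medians.
Total weight W = 640; half = 320.
x-coordinate, sorted with cumulative weight:
  x=1 (G, w=100) cum 100
  x=4 (B, w=90) cum 190
  x=6 (A, w=30) cum 220
  x=6 (D, w=225) cum 445  ← median
  x=9 (E, w=45) cum 490
  x=11 (C, w=50) cum 540
  x=12 (F, w=100) cum 640
⇒ x* = 6
y-coordinate, sorted with cumulative weight:
  y=0 (G, w=100) cum 100
  y=1 (B, w=90) cum 190
  y=1 (F, w=100) cum 290
  y=3 (D, w=225) cum 515  ← median
  y=7 (E, w=45) cum 560
  y=8 (C, w=50) cum 610
  y=10 (A, w=30) cum 640
⇒ y* = 3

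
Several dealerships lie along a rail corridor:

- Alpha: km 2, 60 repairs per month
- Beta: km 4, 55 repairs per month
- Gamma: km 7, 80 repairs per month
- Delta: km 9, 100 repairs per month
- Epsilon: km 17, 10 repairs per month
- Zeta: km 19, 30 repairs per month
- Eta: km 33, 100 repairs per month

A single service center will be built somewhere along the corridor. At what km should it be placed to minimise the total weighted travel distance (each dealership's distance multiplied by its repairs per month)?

For a sum of weighted absolute distances on a line, the optimum is the weighted median (not the mean). Total weight W = 435; half-weight = 217.5.
Sort by position and accumulate weight:
  km 2 (Alpha, w=60) → cum 60
  km 4 (Beta, w=55) → cum 115
  km 7 (Gamma, w=80) → cum 195
  km 9 (Delta, w=100) → cum 295  ≥ 217.5 → median here
  km 17 (Epsilon, w=10) → cum 305
  km 19 (Zeta, w=30) → cum 335
  km 33 (Eta, w=100) → cum 435
Optimal location: km 9.

x = 9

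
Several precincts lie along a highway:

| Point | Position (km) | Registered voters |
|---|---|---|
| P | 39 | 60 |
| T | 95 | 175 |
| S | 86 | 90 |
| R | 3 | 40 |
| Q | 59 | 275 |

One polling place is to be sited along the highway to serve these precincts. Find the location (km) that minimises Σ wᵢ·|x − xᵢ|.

x = 59

For a sum of weighted absolute distances on a line, the optimum is the weighted median (not the mean). Total weight W = 640; half-weight = 320.
Sort by position and accumulate weight:
  km 3 (R, w=40) → cum 40
  km 39 (P, w=60) → cum 100
  km 59 (Q, w=275) → cum 375  ≥ 320 → median here
  km 86 (S, w=90) → cum 465
  km 95 (T, w=175) → cum 640
Optimal location: km 59.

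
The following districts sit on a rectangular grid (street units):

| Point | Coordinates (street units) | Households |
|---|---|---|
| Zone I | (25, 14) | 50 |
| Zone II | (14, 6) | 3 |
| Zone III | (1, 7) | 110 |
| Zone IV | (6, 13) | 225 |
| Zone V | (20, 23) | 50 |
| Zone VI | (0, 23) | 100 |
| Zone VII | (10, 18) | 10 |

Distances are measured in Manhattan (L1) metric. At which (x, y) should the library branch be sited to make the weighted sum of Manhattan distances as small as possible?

Manhattan distance separates: Σwᵢ(|x−xᵢ|+|y−yᵢ|) = Σwᵢ|x−xᵢ| + Σwᵢ|y−yᵢ|, so x and y are optimised independently as 1-D weighted medians.
Total weight W = 548; half = 274.
x-coordinate, sorted with cumulative weight:
  x=0 (Zone VI, w=100) cum 100
  x=1 (Zone III, w=110) cum 210
  x=6 (Zone IV, w=225) cum 435  ← median
  x=10 (Zone VII, w=10) cum 445
  x=14 (Zone II, w=3) cum 448
  x=20 (Zone V, w=50) cum 498
  x=25 (Zone I, w=50) cum 548
⇒ x* = 6
y-coordinate, sorted with cumulative weight:
  y=6 (Zone II, w=3) cum 3
  y=7 (Zone III, w=110) cum 113
  y=13 (Zone IV, w=225) cum 338  ← median
  y=14 (Zone I, w=50) cum 388
  y=18 (Zone VII, w=10) cum 398
  y=23 (Zone V, w=50) cum 448
  y=23 (Zone VI, w=100) cum 548
⇒ y* = 13

(6, 13)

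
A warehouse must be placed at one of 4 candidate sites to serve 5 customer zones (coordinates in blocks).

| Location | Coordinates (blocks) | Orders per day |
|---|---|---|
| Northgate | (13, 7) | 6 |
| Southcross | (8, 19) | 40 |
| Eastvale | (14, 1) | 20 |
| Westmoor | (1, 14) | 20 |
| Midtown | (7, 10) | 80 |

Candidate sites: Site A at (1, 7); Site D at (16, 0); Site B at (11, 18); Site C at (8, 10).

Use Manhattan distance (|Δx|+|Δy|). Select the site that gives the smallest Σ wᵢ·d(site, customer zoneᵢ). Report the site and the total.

Total weighted distance at each candidate:
  Site A (1, 7): total = 2072
  Site D (16, 0): total = 3300
  Site B (11, 18): total = 1878
  Site C (8, 10): total = 1008
Minimum is at Site C with total 1008 blocks.

Site C, total 1008 blocks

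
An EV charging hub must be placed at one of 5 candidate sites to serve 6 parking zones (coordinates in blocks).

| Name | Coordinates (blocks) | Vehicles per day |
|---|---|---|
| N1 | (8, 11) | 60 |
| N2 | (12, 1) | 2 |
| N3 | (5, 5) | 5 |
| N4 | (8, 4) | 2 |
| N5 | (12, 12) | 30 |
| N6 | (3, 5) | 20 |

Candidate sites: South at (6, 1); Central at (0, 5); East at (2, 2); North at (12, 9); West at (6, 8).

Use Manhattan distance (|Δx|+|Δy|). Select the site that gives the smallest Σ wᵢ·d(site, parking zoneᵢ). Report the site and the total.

Total weighted distance at each candidate:
  South (6, 1): total = 1417
  Central (0, 5): total = 1545
  East (2, 2): total = 1648
  North (12, 9): total = 799
  West (6, 8): total = 778
Minimum is at West with total 778 blocks.

West, total 778 blocks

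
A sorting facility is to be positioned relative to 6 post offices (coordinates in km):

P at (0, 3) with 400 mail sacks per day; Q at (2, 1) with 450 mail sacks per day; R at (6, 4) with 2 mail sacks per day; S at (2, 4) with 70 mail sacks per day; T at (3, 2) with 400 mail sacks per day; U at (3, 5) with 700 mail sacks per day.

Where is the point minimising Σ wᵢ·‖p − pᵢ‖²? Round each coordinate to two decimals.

(2.15, 3.09)

The minimiser of Σwᵢ‖p−pᵢ‖² is the weighted centroid p* = (Σwᵢpᵢ)/(Σwᵢ).
Σwᵢ = 2022.
Σwᵢxᵢ = 400·0 + 450·2 + 2·6 + 70·2 + 400·3 + 700·3 = 4352.
Σwᵢyᵢ = 400·3 + 450·1 + 2·4 + 70·4 + 400·2 + 700·5 = 6238.
x* = 4352/2022 = 2.15, y* = 6238/2022 = 3.09.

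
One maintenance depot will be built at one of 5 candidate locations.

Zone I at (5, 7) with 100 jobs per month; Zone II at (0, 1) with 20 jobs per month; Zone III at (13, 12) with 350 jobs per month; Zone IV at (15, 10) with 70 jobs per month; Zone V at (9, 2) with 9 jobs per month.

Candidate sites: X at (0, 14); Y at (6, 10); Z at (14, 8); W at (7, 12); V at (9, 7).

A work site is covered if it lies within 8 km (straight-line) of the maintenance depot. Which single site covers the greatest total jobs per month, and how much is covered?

V, covering 529

Coverage radius r = 8 km; a point is covered iff (Δx)²+(Δy)² ≤ 8² = 64.
  X (0, 14): covers {none} → 0
  Y (6, 10): covers {Zone I, Zone III} → 450
  Z (14, 8): covers {Zone III, Zone IV, Zone V} → 429
  W (7, 12): covers {Zone I, Zone III} → 450
  V (9, 7): covers {Zone I, Zone III, Zone IV, Zone V} → 529
Maximum coverage at V: 529 jobs per month.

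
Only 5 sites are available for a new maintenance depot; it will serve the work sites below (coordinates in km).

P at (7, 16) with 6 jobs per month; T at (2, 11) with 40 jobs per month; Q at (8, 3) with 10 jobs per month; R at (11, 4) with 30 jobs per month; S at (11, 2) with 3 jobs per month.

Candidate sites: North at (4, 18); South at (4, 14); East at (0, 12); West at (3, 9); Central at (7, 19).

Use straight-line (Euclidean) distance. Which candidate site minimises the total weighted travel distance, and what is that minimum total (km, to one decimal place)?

Total weighted distance at each candidate:
  North (4, 18): total = 990.0
  South (4, 14): total = 690.8
  East (0, 12): total = 710.9
  West (3, 9): total = 530.8
  Central (7, 19): total = 1073.8
Minimum is at West with total 530.8 km.

West, total 530.8 km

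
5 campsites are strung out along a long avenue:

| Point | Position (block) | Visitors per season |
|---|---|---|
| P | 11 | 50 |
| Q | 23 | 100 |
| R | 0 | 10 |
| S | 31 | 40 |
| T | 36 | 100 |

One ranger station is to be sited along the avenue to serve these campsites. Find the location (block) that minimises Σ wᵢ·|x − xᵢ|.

For a sum of weighted absolute distances on a line, the optimum is the weighted median (not the mean). Total weight W = 300; half-weight = 150.
Sort by position and accumulate weight:
  block 0 (R, w=10) → cum 10
  block 11 (P, w=50) → cum 60
  block 23 (Q, w=100) → cum 160  ≥ 150 → median here
  block 31 (S, w=40) → cum 200
  block 36 (T, w=100) → cum 300
Optimal location: block 23.

x = 23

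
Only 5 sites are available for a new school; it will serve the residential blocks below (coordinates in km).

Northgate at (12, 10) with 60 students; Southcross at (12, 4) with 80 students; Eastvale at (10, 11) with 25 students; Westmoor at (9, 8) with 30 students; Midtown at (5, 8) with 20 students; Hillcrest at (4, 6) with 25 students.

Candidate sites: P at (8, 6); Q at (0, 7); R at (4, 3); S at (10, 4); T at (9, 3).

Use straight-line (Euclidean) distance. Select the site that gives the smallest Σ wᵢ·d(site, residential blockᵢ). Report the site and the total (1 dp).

P, total 1071.0 km

Total weighted distance at each candidate:
  P (8, 6): total = 1071.0
  Q (0, 7): total = 2477.7
  R (4, 3): total = 1921.9
  S (10, 4): total = 1124.3
  T (9, 3): total = 1335.3
Minimum is at P with total 1071.0 km.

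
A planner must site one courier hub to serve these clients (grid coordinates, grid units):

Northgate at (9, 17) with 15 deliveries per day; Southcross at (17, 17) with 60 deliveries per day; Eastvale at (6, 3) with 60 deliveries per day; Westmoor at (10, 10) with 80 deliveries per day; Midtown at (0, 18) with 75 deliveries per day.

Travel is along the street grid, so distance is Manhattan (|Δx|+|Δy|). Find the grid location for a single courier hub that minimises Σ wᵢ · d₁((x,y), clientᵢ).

Manhattan distance separates: Σwᵢ(|x−xᵢ|+|y−yᵢ|) = Σwᵢ|x−xᵢ| + Σwᵢ|y−yᵢ|, so x and y are optimised independently as 1-D weighted medians.
Total weight W = 290; half = 145.
x-coordinate, sorted with cumulative weight:
  x=0 (Midtown, w=75) cum 75
  x=6 (Eastvale, w=60) cum 135
  x=9 (Northgate, w=15) cum 150  ← median
  x=10 (Westmoor, w=80) cum 230
  x=17 (Southcross, w=60) cum 290
⇒ x* = 9
y-coordinate, sorted with cumulative weight:
  y=3 (Eastvale, w=60) cum 60
  y=10 (Westmoor, w=80) cum 140
  y=17 (Northgate, w=15) cum 155  ← median
  y=17 (Southcross, w=60) cum 215
  y=18 (Midtown, w=75) cum 290
⇒ y* = 17

(9, 17)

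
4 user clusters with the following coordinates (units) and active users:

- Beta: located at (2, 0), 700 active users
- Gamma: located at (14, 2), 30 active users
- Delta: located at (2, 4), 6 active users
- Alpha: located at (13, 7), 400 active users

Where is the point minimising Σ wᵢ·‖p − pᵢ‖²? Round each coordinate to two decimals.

(6.19, 2.54)

The minimiser of Σwᵢ‖p−pᵢ‖² is the weighted centroid p* = (Σwᵢpᵢ)/(Σwᵢ).
Σwᵢ = 1136.
Σwᵢxᵢ = 700·2 + 30·14 + 6·2 + 400·13 = 7032.
Σwᵢyᵢ = 700·0 + 30·2 + 6·4 + 400·7 = 2884.
x* = 7032/1136 = 6.19, y* = 2884/1136 = 2.54.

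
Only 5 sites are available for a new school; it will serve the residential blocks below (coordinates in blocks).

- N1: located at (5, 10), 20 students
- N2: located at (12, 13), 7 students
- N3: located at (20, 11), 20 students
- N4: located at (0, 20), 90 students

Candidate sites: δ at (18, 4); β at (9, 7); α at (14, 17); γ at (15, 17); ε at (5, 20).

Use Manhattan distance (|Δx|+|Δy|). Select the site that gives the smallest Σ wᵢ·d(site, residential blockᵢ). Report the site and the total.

Total weighted distance at each candidate:
  δ (18, 4): total = 3725
  β (9, 7): total = 2483
  α (14, 17): total = 2132
  γ (15, 17): total = 2229
  ε (5, 20): total = 1228
Minimum is at ε with total 1228 blocks.

ε, total 1228 blocks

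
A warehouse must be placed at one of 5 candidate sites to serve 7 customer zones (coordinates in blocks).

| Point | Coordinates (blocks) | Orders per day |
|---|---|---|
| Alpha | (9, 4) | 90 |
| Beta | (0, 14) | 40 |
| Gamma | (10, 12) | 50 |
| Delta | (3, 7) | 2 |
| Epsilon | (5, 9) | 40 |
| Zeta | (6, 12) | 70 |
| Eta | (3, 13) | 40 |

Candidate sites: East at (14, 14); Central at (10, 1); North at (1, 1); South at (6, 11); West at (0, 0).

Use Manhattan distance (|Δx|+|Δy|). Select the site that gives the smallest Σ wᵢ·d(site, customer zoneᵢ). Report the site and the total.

South, total 1914 blocks

Total weighted distance at each candidate:
  East (14, 14): total = 3986
  Central (10, 1): total = 4186
  North (1, 1): total = 4726
  South (6, 11): total = 1914
  West (0, 0): total = 5310
Minimum is at South with total 1914 blocks.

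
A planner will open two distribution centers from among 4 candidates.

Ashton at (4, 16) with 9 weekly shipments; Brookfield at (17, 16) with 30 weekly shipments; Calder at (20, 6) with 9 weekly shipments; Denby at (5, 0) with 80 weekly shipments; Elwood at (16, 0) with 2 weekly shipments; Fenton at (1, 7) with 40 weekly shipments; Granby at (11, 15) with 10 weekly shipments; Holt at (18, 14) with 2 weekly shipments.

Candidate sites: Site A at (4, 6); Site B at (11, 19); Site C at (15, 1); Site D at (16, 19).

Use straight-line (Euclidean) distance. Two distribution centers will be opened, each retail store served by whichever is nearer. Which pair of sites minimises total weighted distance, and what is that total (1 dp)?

Evaluate every pair (each demand assigned to the nearer of the two):
  {Site A, Site D}: total = 1022.0
  {Site A, Site B}: total = 1109.2
  {Site A, Site C}: total = 1364.3
  {Site C, Site D}: total = 1760.7
  {Site B, Site C}: total = 1806.7
  {Site B, Site D}: total = 2593.4
Best pair: {Site A, Site D} with total 1022.0.

{Site A, Site D}, total 1022.0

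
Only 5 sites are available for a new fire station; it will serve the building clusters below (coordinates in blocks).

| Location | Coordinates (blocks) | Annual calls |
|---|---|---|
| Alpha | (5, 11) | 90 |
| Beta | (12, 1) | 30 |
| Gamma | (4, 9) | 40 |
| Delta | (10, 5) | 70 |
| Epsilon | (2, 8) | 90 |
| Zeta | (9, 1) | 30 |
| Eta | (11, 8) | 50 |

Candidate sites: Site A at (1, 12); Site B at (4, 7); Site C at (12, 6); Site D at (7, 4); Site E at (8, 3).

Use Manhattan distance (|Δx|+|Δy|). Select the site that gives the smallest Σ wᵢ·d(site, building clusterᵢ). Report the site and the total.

Site B, total 2510 blocks

Total weighted distance at each candidate:
  Site A (1, 12): total = 4190
  Site B (4, 7): total = 2510
  Site C (12, 6): total = 3350
  Site D (7, 4): total = 3010
  Site E (8, 3): total = 3330
Minimum is at Site B with total 2510 blocks.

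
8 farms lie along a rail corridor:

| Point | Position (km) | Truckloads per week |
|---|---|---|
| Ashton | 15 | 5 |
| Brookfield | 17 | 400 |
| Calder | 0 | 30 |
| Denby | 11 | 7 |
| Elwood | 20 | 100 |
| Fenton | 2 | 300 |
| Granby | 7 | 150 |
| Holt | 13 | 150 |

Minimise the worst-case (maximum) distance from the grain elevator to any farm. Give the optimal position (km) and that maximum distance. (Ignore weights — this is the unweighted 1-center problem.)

The 1-center on a line is the midpoint of the two extreme points: leftmost at 0, rightmost at 20.
Optimal location = (0 + 20)/2 = 10; maximum distance = (20 − 0)/2 = 10.

location 10, max distance 10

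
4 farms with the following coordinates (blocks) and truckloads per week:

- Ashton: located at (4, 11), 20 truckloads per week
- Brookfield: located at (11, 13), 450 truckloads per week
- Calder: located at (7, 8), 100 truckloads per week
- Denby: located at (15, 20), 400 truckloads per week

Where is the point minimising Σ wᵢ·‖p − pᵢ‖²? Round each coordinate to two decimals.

(12.09, 15.33)

The minimiser of Σwᵢ‖p−pᵢ‖² is the weighted centroid p* = (Σwᵢpᵢ)/(Σwᵢ).
Σwᵢ = 970.
Σwᵢxᵢ = 20·4 + 450·11 + 100·7 + 400·15 = 11730.
Σwᵢyᵢ = 20·11 + 450·13 + 100·8 + 400·20 = 14870.
x* = 11730/970 = 12.09, y* = 14870/970 = 15.33.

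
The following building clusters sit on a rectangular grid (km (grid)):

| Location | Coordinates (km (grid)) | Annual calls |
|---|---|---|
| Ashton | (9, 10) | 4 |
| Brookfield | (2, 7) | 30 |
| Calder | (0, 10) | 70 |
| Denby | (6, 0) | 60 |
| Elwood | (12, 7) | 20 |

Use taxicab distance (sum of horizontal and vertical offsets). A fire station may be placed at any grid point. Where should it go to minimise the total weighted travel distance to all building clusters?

Manhattan distance separates: Σwᵢ(|x−xᵢ|+|y−yᵢ|) = Σwᵢ|x−xᵢ| + Σwᵢ|y−yᵢ|, so x and y are optimised independently as 1-D weighted medians.
Total weight W = 184; half = 92.
x-coordinate, sorted with cumulative weight:
  x=0 (Calder, w=70) cum 70
  x=2 (Brookfield, w=30) cum 100  ← median
  x=6 (Denby, w=60) cum 160
  x=9 (Ashton, w=4) cum 164
  x=12 (Elwood, w=20) cum 184
⇒ x* = 2
y-coordinate, sorted with cumulative weight:
  y=0 (Denby, w=60) cum 60
  y=7 (Brookfield, w=30) cum 90
  y=7 (Elwood, w=20) cum 110  ← median
  y=10 (Ashton, w=4) cum 114
  y=10 (Calder, w=70) cum 184
⇒ y* = 7

(2, 7)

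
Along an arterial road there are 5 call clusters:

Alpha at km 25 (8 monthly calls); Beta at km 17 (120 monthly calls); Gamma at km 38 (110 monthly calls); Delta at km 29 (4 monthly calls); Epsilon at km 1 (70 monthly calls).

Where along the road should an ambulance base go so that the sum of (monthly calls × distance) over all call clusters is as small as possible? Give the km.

x = 17

For a sum of weighted absolute distances on a line, the optimum is the weighted median (not the mean). Total weight W = 312; half-weight = 156.
Sort by position and accumulate weight:
  km 1 (Epsilon, w=70) → cum 70
  km 17 (Beta, w=120) → cum 190  ≥ 156 → median here
  km 25 (Alpha, w=8) → cum 198
  km 29 (Delta, w=4) → cum 202
  km 38 (Gamma, w=110) → cum 312
Optimal location: km 17.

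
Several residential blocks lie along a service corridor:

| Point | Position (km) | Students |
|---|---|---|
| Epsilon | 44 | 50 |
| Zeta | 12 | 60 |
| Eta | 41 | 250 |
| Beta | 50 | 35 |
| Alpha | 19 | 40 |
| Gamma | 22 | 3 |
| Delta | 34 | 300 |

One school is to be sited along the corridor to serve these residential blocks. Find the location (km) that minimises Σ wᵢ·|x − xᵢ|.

For a sum of weighted absolute distances on a line, the optimum is the weighted median (not the mean). Total weight W = 738; half-weight = 369.
Sort by position and accumulate weight:
  km 12 (Zeta, w=60) → cum 60
  km 19 (Alpha, w=40) → cum 100
  km 22 (Gamma, w=3) → cum 103
  km 34 (Delta, w=300) → cum 403  ≥ 369 → median here
  km 41 (Eta, w=250) → cum 653
  km 44 (Epsilon, w=50) → cum 703
  km 50 (Beta, w=35) → cum 738
Optimal location: km 34.

x = 34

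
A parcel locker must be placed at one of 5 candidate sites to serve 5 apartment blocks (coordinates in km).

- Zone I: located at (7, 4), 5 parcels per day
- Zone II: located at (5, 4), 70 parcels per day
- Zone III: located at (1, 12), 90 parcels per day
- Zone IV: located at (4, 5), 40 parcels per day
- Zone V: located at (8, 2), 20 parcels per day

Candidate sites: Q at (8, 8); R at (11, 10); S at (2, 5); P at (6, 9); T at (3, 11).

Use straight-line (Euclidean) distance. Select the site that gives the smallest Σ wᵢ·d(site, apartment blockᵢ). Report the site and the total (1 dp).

Total weighted distance at each candidate:
  Q (8, 8): total = 1416.2
  R (11, 10): total = 2062.8
  S (2, 5): total = 1097.4
  P (6, 9): total = 1231.7
  T (3, 11): total = 1200.4
Minimum is at S with total 1097.4 km.

S, total 1097.4 km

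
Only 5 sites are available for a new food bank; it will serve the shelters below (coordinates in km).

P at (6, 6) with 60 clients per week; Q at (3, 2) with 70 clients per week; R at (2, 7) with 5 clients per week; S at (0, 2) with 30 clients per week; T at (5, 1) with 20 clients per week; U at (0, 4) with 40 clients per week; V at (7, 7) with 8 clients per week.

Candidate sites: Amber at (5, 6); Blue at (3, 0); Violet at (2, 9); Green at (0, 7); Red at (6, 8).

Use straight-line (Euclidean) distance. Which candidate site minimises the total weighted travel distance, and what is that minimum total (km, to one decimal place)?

Amber, total 914.2 km

Total weighted distance at each candidate:
  Amber (5, 6): total = 914.2
  Blue (3, 0): total = 995.2
  Violet (2, 9): total = 1452.7
  Green (0, 7): total = 1265.3
  Red (6, 8): total = 1305.9
Minimum is at Amber with total 914.2 km.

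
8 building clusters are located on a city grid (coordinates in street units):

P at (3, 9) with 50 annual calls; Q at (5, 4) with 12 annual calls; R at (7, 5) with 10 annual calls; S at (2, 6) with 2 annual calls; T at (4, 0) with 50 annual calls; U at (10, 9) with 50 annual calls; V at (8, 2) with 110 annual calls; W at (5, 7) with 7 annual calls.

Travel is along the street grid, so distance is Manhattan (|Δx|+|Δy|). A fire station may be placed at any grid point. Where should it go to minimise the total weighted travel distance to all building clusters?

(8, 2)

Manhattan distance separates: Σwᵢ(|x−xᵢ|+|y−yᵢ|) = Σwᵢ|x−xᵢ| + Σwᵢ|y−yᵢ|, so x and y are optimised independently as 1-D weighted medians.
Total weight W = 291; half = 145.5.
x-coordinate, sorted with cumulative weight:
  x=2 (S, w=2) cum 2
  x=3 (P, w=50) cum 52
  x=4 (T, w=50) cum 102
  x=5 (Q, w=12) cum 114
  x=5 (W, w=7) cum 121
  x=7 (R, w=10) cum 131
  x=8 (V, w=110) cum 241  ← median
  x=10 (U, w=50) cum 291
⇒ x* = 8
y-coordinate, sorted with cumulative weight:
  y=0 (T, w=50) cum 50
  y=2 (V, w=110) cum 160  ← median
  y=4 (Q, w=12) cum 172
  y=5 (R, w=10) cum 182
  y=6 (S, w=2) cum 184
  y=7 (W, w=7) cum 191
  y=9 (P, w=50) cum 241
  y=9 (U, w=50) cum 291
⇒ y* = 2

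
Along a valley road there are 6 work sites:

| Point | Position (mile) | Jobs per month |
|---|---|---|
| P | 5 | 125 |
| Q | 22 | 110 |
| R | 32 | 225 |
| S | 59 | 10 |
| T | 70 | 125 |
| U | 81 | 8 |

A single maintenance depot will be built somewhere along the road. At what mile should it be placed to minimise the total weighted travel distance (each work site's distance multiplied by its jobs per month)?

x = 32

For a sum of weighted absolute distances on a line, the optimum is the weighted median (not the mean). Total weight W = 603; half-weight = 301.5.
Sort by position and accumulate weight:
  mile 5 (P, w=125) → cum 125
  mile 22 (Q, w=110) → cum 235
  mile 32 (R, w=225) → cum 460  ≥ 301.5 → median here
  mile 59 (S, w=10) → cum 470
  mile 70 (T, w=125) → cum 595
  mile 81 (U, w=8) → cum 603
Optimal location: mile 32.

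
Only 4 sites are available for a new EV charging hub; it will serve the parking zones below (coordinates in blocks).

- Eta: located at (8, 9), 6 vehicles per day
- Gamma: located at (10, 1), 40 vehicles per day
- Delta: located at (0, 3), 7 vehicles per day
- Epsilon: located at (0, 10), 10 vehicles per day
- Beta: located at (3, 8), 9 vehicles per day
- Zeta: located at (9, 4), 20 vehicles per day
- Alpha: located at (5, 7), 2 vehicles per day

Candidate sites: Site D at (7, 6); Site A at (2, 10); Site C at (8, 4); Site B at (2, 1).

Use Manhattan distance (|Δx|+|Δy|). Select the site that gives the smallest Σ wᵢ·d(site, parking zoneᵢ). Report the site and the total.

Total weighted distance at each candidate:
  Site D (7, 6): total = 664
  Site A (2, 10): total = 1104
  Site C (8, 4): total = 546
  Site B (2, 1): total = 832
Minimum is at Site C with total 546 blocks.

Site C, total 546 blocks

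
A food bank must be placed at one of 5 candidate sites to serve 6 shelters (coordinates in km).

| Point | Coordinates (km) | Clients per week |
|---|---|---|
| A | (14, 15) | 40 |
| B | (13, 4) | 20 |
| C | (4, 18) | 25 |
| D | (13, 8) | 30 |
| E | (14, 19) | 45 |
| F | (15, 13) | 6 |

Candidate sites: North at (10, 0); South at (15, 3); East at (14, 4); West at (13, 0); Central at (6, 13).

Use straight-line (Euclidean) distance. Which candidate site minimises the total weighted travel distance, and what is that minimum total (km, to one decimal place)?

Central, total 1454.6 km

Total weighted distance at each candidate:
  North (10, 0): total = 2408.9
  South (15, 3): total = 1934.4
  East (14, 4): total = 1743.1
  West (13, 0): total = 2359.5
  Central (6, 13): total = 1454.6
Minimum is at Central with total 1454.6 km.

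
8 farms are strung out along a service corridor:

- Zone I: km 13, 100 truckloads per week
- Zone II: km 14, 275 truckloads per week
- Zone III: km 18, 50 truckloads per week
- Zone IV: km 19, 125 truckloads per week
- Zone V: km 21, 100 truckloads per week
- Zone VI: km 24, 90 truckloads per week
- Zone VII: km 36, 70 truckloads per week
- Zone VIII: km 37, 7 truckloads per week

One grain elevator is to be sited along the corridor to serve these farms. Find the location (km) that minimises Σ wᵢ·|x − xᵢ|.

For a sum of weighted absolute distances on a line, the optimum is the weighted median (not the mean). Total weight W = 817; half-weight = 408.5.
Sort by position and accumulate weight:
  km 13 (Zone I, w=100) → cum 100
  km 14 (Zone II, w=275) → cum 375
  km 18 (Zone III, w=50) → cum 425  ≥ 408.5 → median here
  km 19 (Zone IV, w=125) → cum 550
  km 21 (Zone V, w=100) → cum 650
  km 24 (Zone VI, w=90) → cum 740
  km 36 (Zone VII, w=70) → cum 810
  km 37 (Zone VIII, w=7) → cum 817
Optimal location: km 18.

x = 18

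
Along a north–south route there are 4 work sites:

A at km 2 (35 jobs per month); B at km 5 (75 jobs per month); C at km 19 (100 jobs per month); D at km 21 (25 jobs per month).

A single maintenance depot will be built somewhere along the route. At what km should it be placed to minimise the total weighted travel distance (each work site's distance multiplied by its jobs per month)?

x = 19

For a sum of weighted absolute distances on a line, the optimum is the weighted median (not the mean). Total weight W = 235; half-weight = 117.5.
Sort by position and accumulate weight:
  km 2 (A, w=35) → cum 35
  km 5 (B, w=75) → cum 110
  km 19 (C, w=100) → cum 210  ≥ 117.5 → median here
  km 21 (D, w=25) → cum 235
Optimal location: km 19.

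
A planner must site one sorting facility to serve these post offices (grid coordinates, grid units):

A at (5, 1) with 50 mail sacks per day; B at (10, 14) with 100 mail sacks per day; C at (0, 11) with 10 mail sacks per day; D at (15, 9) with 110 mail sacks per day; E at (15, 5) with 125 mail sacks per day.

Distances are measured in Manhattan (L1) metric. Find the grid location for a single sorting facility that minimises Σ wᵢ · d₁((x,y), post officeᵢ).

(15, 9)

Manhattan distance separates: Σwᵢ(|x−xᵢ|+|y−yᵢ|) = Σwᵢ|x−xᵢ| + Σwᵢ|y−yᵢ|, so x and y are optimised independently as 1-D weighted medians.
Total weight W = 395; half = 197.5.
x-coordinate, sorted with cumulative weight:
  x=0 (C, w=10) cum 10
  x=5 (A, w=50) cum 60
  x=10 (B, w=100) cum 160
  x=15 (D, w=110) cum 270  ← median
  x=15 (E, w=125) cum 395
⇒ x* = 15
y-coordinate, sorted with cumulative weight:
  y=1 (A, w=50) cum 50
  y=5 (E, w=125) cum 175
  y=9 (D, w=110) cum 285  ← median
  y=11 (C, w=10) cum 295
  y=14 (B, w=100) cum 395
⇒ y* = 9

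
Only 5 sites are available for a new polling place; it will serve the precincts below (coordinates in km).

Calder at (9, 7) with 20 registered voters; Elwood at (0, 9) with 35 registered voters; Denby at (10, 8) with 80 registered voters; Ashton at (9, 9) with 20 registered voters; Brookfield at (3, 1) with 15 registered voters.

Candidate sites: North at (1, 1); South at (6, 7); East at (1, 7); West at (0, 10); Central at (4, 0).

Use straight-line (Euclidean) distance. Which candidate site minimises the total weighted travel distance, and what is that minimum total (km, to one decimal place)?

South, total 783.9 km

Total weighted distance at each candidate:
  North (1, 1): total = 1650.6
  South (6, 7): total = 783.9
  East (1, 7): total = 1222.5
  West (0, 10): total = 1364.0
  Central (4, 0): total = 1543.9
Minimum is at South with total 783.9 km.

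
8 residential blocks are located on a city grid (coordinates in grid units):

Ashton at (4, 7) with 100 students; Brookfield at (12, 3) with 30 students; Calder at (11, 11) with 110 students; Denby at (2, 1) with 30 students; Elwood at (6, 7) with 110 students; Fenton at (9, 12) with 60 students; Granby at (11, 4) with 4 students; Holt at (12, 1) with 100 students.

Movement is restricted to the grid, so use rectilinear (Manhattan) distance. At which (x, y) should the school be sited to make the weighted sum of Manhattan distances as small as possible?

(9, 7)

Manhattan distance separates: Σwᵢ(|x−xᵢ|+|y−yᵢ|) = Σwᵢ|x−xᵢ| + Σwᵢ|y−yᵢ|, so x and y are optimised independently as 1-D weighted medians.
Total weight W = 544; half = 272.
x-coordinate, sorted with cumulative weight:
  x=2 (Denby, w=30) cum 30
  x=4 (Ashton, w=100) cum 130
  x=6 (Elwood, w=110) cum 240
  x=9 (Fenton, w=60) cum 300  ← median
  x=11 (Calder, w=110) cum 410
  x=11 (Granby, w=4) cum 414
  x=12 (Brookfield, w=30) cum 444
  x=12 (Holt, w=100) cum 544
⇒ x* = 9
y-coordinate, sorted with cumulative weight:
  y=1 (Denby, w=30) cum 30
  y=1 (Holt, w=100) cum 130
  y=3 (Brookfield, w=30) cum 160
  y=4 (Granby, w=4) cum 164
  y=7 (Ashton, w=100) cum 264
  y=7 (Elwood, w=110) cum 374  ← median
  y=11 (Calder, w=110) cum 484
  y=12 (Fenton, w=60) cum 544
⇒ y* = 7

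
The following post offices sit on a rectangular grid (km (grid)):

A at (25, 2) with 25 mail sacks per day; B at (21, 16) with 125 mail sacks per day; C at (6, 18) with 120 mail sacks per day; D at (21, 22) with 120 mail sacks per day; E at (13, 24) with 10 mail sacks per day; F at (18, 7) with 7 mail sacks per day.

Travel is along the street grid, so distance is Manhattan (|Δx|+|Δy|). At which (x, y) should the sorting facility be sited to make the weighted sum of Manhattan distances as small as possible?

(21, 18)

Manhattan distance separates: Σwᵢ(|x−xᵢ|+|y−yᵢ|) = Σwᵢ|x−xᵢ| + Σwᵢ|y−yᵢ|, so x and y are optimised independently as 1-D weighted medians.
Total weight W = 407; half = 203.5.
x-coordinate, sorted with cumulative weight:
  x=6 (C, w=120) cum 120
  x=13 (E, w=10) cum 130
  x=18 (F, w=7) cum 137
  x=21 (B, w=125) cum 262  ← median
  x=21 (D, w=120) cum 382
  x=25 (A, w=25) cum 407
⇒ x* = 21
y-coordinate, sorted with cumulative weight:
  y=2 (A, w=25) cum 25
  y=7 (F, w=7) cum 32
  y=16 (B, w=125) cum 157
  y=18 (C, w=120) cum 277  ← median
  y=22 (D, w=120) cum 397
  y=24 (E, w=10) cum 407
⇒ y* = 18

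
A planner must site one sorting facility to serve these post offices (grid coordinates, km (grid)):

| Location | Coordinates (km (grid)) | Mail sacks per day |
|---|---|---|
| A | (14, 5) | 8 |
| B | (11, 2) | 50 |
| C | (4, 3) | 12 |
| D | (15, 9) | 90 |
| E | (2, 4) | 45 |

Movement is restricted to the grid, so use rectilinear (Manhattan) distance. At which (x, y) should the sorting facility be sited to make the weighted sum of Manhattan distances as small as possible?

Manhattan distance separates: Σwᵢ(|x−xᵢ|+|y−yᵢ|) = Σwᵢ|x−xᵢ| + Σwᵢ|y−yᵢ|, so x and y are optimised independently as 1-D weighted medians.
Total weight W = 205; half = 102.5.
x-coordinate, sorted with cumulative weight:
  x=2 (E, w=45) cum 45
  x=4 (C, w=12) cum 57
  x=11 (B, w=50) cum 107  ← median
  x=14 (A, w=8) cum 115
  x=15 (D, w=90) cum 205
⇒ x* = 11
y-coordinate, sorted with cumulative weight:
  y=2 (B, w=50) cum 50
  y=3 (C, w=12) cum 62
  y=4 (E, w=45) cum 107  ← median
  y=5 (A, w=8) cum 115
  y=9 (D, w=90) cum 205
⇒ y* = 4

(11, 4)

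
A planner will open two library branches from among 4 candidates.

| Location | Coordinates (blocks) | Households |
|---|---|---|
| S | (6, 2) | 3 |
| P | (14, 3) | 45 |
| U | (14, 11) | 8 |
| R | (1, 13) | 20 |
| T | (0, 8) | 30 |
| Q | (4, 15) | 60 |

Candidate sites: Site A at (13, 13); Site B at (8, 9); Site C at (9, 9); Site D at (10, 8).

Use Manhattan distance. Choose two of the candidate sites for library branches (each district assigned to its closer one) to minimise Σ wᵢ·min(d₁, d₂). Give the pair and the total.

Evaluate every pair (each demand assigned to the nearer of the two):
  {Site B, Site D}: total = 1578
  {Site A, Site B}: total = 1636
  {Site A, Site D}: total = 1659
  {Site B, Site C}: total = 1668
  {Site C, Site D}: total = 1691
  {Site A, Site C}: total = 1749
Best pair: {Site B, Site D} with total 1578.

{Site B, Site D}, total 1578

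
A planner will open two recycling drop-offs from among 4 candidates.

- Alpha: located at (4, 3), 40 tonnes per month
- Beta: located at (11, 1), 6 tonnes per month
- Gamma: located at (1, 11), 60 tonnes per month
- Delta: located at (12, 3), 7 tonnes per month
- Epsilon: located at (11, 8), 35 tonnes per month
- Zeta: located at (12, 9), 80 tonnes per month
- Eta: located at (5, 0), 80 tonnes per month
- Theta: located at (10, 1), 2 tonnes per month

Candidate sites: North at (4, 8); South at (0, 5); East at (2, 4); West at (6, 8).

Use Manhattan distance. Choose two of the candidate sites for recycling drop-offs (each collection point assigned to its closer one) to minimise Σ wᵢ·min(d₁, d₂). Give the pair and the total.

Evaluate every pair (each demand assigned to the nearer of the two):
  {East, West}: total = 2066
  {North, East}: total = 2176
  {North, West}: total = 2186
  {South, West}: total = 2286
  {North, South}: total = 2446
  {South, East}: total = 2926
Best pair: {East, West} with total 2066.

{East, West}, total 2066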